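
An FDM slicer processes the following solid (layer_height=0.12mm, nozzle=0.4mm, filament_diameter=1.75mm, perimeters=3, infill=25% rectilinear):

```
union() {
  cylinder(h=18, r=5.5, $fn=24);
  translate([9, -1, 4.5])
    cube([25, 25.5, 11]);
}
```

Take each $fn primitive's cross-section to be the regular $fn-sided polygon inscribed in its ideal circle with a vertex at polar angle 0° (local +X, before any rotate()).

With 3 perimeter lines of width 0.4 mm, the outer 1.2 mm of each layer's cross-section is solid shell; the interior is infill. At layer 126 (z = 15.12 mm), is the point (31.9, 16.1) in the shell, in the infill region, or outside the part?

At z = 15.12 mm: the cylinder: section is a regular 24-gon, circumradius r=5.5; the cube at (9, -1) is present — its section is the full 25×25.5 rectangle; Merging all regions: the 2 present regions are separate (no shared area or edge), so areas and boundary lengths simply add and each stays a separate island — 2 connected regions. Overall, the cross-section has 2 separate islands. The nearest boundary edge runs (34.00, 24.50)→(34.00, -1.00); distance from the point to it = 2.10 mm. (Shell/infill is judged within the island containing the point — the largest one.) The point is inside the cross-section and 2.10 mm from the nearest boundary — more than the 1.2 mm shell width (3 × 0.4), so it's in the infill interior.

infill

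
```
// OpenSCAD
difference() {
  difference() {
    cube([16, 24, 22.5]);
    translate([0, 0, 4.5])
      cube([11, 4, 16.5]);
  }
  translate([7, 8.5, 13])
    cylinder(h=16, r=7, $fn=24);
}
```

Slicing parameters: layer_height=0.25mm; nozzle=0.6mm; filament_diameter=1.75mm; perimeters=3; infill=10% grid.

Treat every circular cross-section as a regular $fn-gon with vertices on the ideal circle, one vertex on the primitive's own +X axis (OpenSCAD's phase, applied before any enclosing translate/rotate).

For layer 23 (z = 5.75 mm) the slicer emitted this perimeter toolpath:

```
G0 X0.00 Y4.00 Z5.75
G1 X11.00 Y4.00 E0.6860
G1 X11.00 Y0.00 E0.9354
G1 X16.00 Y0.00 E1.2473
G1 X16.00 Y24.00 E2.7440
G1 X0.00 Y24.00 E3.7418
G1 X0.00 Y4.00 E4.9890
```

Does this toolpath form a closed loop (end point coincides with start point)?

Start point (G0): (0.00, 4.00). End point (last G1): the path returns to the start — closed.

yes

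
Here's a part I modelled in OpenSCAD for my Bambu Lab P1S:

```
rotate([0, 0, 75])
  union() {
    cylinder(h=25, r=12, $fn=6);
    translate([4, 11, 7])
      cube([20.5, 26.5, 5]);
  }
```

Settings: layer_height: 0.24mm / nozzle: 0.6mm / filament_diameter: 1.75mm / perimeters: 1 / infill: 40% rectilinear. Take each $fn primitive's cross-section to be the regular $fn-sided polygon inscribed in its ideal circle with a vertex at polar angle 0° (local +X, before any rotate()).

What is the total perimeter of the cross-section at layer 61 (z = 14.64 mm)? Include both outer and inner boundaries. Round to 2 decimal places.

72.00 mm

At z = 14.64 mm: the r=12 cylinder contributes a regular 6-gon of circumradius 12 (perimeter = 2·6·12.000·sin(180°/6) = 72.00 mm); the cube at (4, 11) does not reach this height (z outside [7, 12]); Merging all regions: only the r=12 cylinder is present, so the union is just that shape — boundary = 72.00 mm; (whole slice rotated 75° about Z — lengths, areas and connectivity unchanged). Overall, the cross-section is a single solid region. Total boundary length (outer) = 72.00 mm.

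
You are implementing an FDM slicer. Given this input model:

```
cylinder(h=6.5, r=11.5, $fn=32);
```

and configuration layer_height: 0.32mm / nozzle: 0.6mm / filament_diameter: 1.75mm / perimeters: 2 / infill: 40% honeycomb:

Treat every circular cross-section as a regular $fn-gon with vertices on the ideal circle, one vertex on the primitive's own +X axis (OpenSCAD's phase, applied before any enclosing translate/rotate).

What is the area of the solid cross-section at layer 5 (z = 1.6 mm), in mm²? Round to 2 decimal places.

At z = 1.6 mm: the r=11.5 cylinder gives a regular 32-gon of circumradius 11.5 (constant along its height) (area = (32/2)·11.500²·sin(360°/32) = 412.81 mm²). Overall, the cross-section is a single solid region. Net area = 412.81 mm².

412.81 mm²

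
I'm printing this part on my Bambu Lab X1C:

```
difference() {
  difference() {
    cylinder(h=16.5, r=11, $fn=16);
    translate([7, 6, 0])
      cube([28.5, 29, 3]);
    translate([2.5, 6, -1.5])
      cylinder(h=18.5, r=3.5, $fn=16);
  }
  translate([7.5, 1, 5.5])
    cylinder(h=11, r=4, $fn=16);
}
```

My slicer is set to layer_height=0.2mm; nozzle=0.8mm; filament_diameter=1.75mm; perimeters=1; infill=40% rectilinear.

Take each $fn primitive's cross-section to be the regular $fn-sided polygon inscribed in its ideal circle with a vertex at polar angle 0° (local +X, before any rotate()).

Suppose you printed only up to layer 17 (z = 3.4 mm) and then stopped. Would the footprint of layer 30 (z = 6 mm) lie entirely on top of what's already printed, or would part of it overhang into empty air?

entirely on top

Compare the two slices. At z = 3.4: the r=11 cylinder contributes a regular 16-gon of circumradius 11 (area = (16/2)·11.000²·sin(360°/16) = 370.44 mm²); the cube at (7, 6) does not reach this height (z outside [0, 3]); the cylinder at (2.5, 6): section is a regular 16-gon, circumradius r=3.5 (area = (16/2)·3.500²·sin(360°/16) = 37.50 mm²); After the difference (first − rest): starting from the r=11 cylinder (370.44 mm²), the r=3.5 cylinder at (2.5, 6) lies wholly inside it (removes its full 37.50 mm² and its 21.85 mm outline becomes a hole wall) — area = 332.93 mm²; the cylinder at (7.5, 1) is not intersected at this z (z outside [5.5, 16.5]); Subtracting the remaining from the first: none of the subtracted shapes is present at this height, so that combined region is unchanged — area = 332.93 mm². At z = 6: the r=11 cylinder contributes a regular 16-gon of circumradius 11 (area = (16/2)·11.000²·sin(360°/16) = 370.44 mm²); the cube at (7, 6) is absent (z outside [0, 3]); the cylinder at (2.5, 6): section is a regular 16-gon, circumradius r=3.5 (area = (16/2)·3.500²·sin(360°/16) = 37.50 mm²); After the difference (first − rest): starting from the r=11 cylinder (370.44 mm²), the r=3.5 cylinder at (2.5, 6) lies wholly inside it (removes its full 37.50 mm² and its 21.85 mm outline becomes a hole wall) — area = 332.93 mm²; the r=4 cylinder at (7.5, 1) gives a regular 16-gon of circumradius 4 (constant along its height) (area = (16/2)·4.000²·sin(360°/16) = 48.98 mm²); After the difference (first − rest): starting from the result so far (332.93 mm²), the r=4 cylinder at (7.5, 1) partially overlaps it — only the 46.18 mm² overlap (of its 48.98 mm²) is removed, clipping the outline — area = 286.75 mm². Checking containment: the cross-section at z = 6 is a subset of the cross-section at z = 3.4.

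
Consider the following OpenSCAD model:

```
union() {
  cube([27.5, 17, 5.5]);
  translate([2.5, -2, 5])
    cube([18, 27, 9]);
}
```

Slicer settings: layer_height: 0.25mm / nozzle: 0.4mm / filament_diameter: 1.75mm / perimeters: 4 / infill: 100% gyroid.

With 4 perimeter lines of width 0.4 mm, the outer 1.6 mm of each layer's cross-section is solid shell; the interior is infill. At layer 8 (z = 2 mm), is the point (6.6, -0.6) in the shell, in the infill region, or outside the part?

outside

At z = 2 mm: the 27.5×17 cube contributes its full rectangle; the cube at (2.5, -2) is not intersected at this z (z outside [5, 14]); Merging all regions: only the 27.5×17 cube is present, so the union is just that shape — 1 connected region. Overall, the cross-section is a single solid region. The nearest boundary edge runs (0.00, 0.00)→(27.50, 0.00); distance from the point to it = 0.60 mm. The point is not inside any of the regions above, so it lies outside the cross-section (0.60 mm from the nearest boundary).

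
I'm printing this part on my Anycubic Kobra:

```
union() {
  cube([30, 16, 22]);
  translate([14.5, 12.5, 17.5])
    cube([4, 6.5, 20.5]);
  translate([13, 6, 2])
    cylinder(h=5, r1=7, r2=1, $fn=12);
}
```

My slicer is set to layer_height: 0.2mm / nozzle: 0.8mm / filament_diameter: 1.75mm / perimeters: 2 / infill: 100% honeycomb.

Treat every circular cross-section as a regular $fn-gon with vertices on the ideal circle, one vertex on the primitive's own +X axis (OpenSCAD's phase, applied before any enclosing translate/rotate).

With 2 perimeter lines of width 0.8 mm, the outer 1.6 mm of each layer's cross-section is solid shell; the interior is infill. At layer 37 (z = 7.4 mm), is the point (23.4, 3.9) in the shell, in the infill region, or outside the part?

infill

At z = 7.4 mm: the cube is present — its section is the full 30×16 rectangle; the cube at (14.5, 12.5) does not reach this height (z outside [17.5, 38]); the cone at (13, 6) is not intersected at this z (z outside [2, 7]); Combining (union): only the 30×16 cube is present, so the union is just that shape — 1 connected region. Overall, the cross-section is a single solid region. The nearest boundary edge runs (0.00, 0.00)→(30.00, 0.00); distance from the point to it = 3.90 mm. The point is inside the cross-section and 3.90 mm from the nearest boundary — more than the 1.6 mm shell width (2 × 0.8), so it's in the infill interior.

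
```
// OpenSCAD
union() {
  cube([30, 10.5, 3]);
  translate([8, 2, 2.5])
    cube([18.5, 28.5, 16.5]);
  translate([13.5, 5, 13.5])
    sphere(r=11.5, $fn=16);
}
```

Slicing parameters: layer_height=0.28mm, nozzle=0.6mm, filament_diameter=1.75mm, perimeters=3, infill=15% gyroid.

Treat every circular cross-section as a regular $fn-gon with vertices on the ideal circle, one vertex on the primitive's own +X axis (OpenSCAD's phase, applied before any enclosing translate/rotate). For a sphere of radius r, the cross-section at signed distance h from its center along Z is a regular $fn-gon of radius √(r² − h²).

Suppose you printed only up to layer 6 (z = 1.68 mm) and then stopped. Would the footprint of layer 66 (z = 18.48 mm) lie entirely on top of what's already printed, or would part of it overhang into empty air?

part overhangs

Compare the two slices. At z = 1.68: the cube (footprint 30×10.5) is included at this height (area 315.00 mm²); the cube at (8, 2) is absent (z outside [2.5, 19]); the sphere at (13.5, 5) is not intersected at this z (|z−center|=11.820 > r=11.5); Taking the union: only the 30×10.5 cube is present, so the union is just that shape — area = 315.00 mm². At z = 18.48: the cube is not intersected at this z (z outside [0, 3]); the 18.5×28.5 cube at (8, 2) contributes its full rectangle (area 527.25 mm²); the r=11.5 sphere at (13.5, 5) slices to a regular 16-gon of circumradius 10.366 (√(r²−h²) with h=4.98 from center) (area = (16/2)·10.366²·sin(360°/16) = 328.95 mm²); Merging all regions: the regions partially overlap — summed areas 856.20 mm² minus the doubly-counted overlap 182.39 mm² gives 673.81 mm² — area = 673.81 mm². Checking containment: at z = 18.48 the cross-section extends beyond the z = 1.68 cross-section by about 441.88 mm².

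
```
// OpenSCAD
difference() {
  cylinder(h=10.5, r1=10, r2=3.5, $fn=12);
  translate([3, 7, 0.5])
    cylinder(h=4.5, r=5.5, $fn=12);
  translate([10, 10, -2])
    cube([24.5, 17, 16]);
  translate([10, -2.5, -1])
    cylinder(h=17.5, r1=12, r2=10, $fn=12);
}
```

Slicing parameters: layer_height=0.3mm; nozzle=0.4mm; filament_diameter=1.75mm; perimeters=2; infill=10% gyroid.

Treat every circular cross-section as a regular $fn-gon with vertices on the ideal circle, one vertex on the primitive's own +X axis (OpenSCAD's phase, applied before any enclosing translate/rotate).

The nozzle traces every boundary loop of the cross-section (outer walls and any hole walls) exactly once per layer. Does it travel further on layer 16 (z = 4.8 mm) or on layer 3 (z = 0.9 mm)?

layer 3 (z = 0.9 mm)

Layer 16 (z = 4.8): the cone (r1=10→r2=3.5) has section circumradius 7.029 here — a regular 12-gon (perimeter = 2·12·7.029·sin(180°/12) = 43.66 mm); the r=5.5 cylinder at (3, 7) gives a regular 12-gon of circumradius 5.5 (constant along its height) (perimeter = 2·12·5.500·sin(180°/12) = 34.16 mm); the 24.5×17 cube at (10, 10) contributes its full rectangle (perimeter 83.00 mm); the cone at (10, -2.5) contributes a regular 12-gon of circumradius 11.337 (interpolated between r1=12 and r2=10 at t=0.331) (perimeter = 2·12·11.337·sin(180°/12) = 70.42 mm); Taking the first minus the rest: starting from the cone, the r=5.5 cylinder at (3, 7) partially overlaps it — only the 30.51 mm² overlap (of its 90.75 mm²) is removed, clipping the outline; the 24.5×17 cube at (10, 10) misses the remaining region (no effect); the cone at (10, -2.5) partially overlaps it — only the 56.93 mm² overlap (of its 385.59 mm²) is removed, clipping the outline — boundary = 33.80 mm. So its perimeter = 33.80 mm. Layer 3 (z = 0.9): the cone (r1=10→r2=3.5) has section circumradius 9.443 here — a regular 12-gon (perimeter = 2·12·9.443·sin(180°/12) = 58.66 mm); the r=5.5 cylinder at (3, 7) gives a regular 12-gon of circumradius 5.5 (constant along its height) (perimeter = 2·12·5.500·sin(180°/12) = 34.16 mm); the cube at (10, 10) is present — its section is the full 24.5×17 rectangle (perimeter 83.00 mm); the cone at (10, -2.5): at t=0.109 of its height the radius interpolates to r₁+(r₂−r₁)t = 11.783, giving a regular 12-gon of that circumradius (perimeter = 2·12·11.783·sin(180°/12) = 73.19 mm); Taking the first minus the rest: starting from the cone, the r=5.5 cylinder at (3, 7) partially overlaps it — only the 56.76 mm² overlap (of its 90.75 mm²) is removed, clipping the outline; the 24.5×17 cube at (10, 10) misses the remaining region (no effect); the cone at (10, -2.5) partially overlaps it — only the 100.45 mm² overlap (of its 416.51 mm²) is removed, clipping the outline — boundary = 47.64 mm. So its perimeter = 47.64 mm. Layer 3 is larger (47.64 vs 33.80 mm).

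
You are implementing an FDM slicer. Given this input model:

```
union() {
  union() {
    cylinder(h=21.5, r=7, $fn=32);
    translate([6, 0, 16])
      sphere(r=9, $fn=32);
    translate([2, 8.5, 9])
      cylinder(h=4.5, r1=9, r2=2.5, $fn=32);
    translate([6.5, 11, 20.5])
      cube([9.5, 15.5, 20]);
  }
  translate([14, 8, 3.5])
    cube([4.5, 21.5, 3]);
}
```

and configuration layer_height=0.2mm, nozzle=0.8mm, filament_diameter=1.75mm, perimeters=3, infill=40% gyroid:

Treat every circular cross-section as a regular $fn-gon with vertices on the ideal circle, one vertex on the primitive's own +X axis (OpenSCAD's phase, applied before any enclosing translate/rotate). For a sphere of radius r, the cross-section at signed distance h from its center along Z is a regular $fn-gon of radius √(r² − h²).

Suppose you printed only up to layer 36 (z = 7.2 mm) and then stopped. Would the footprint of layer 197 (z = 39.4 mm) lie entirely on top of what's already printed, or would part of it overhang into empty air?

Compare the two slices. At z = 7.2: the r=7 cylinder contributes a regular 32-gon of circumradius 7 (area = (32/2)·7.000²·sin(360°/32) = 152.95 mm²); the sphere at (6, 0): section is a regular 32-gon, circumradius = √(r²−h²) = √(9²−8.8²) = 1.887 (area = (32/2)·1.887²·sin(360°/32) = 11.11 mm²); the cone at (2, 8.5) is not intersected at this z (z outside [9, 13.5]); the cube at (6.5, 11) does not reach this height (z outside [20.5, 40.5]); Taking the union: the regions partially overlap — summed areas 164.06 mm² minus the doubly-counted overlap 8.84 mm² gives 155.22 mm² — area = 155.22 mm²; the cube at (14, 8) is not intersected at this z (z outside [3.5, 6.5]); Combining (union): only the result so far is present, so the union is just that shape — area = 155.22 mm². At z = 39.4: the cylinder does not reach this height (z outside [0, 21.5]); the sphere at (6, 0) does not reach this height (|z−center|=23.400 > r=9); the cone at (2, 8.5) does not reach this height (z outside [9, 13.5]); the cube at (6.5, 11) is present — its section is the full 9.5×15.5 rectangle (area 147.25 mm²); Taking the union: only the 9.5×15.5 cube at (6.5, 11) is present, so the union is just that shape — area = 147.25 mm²; the cube at (14, 8) does not reach this height (z outside [3.5, 6.5]); Merging all regions: only the result so far is present, so the union is just that shape — area = 147.25 mm². Checking containment: at z = 39.4 the cross-section extends beyond the z = 7.2 cross-section by about 147.25 mm².

part overhangs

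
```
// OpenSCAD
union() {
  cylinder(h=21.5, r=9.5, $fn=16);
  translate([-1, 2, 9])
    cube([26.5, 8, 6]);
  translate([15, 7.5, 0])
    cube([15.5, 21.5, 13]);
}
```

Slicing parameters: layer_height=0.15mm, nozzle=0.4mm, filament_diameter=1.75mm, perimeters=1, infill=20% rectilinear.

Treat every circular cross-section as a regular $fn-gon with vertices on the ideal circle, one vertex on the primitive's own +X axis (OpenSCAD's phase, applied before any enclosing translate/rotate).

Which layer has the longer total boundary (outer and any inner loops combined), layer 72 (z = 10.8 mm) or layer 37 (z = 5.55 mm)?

layer 72 (z = 10.8 mm)

Layer 72 (z = 10.8): the r=9.5 cylinder contributes a regular 16-gon of circumradius 9.5 (perimeter = 2·16·9.500·sin(180°/16) = 59.31 mm); the 26.5×8 cube at (-1, 2) contributes its full rectangle (perimeter 69.00 mm); the cube at (15, 7.5) (footprint 15.5×21.5) is included at this height (perimeter 74.00 mm); Merging all regions: the regions partially overlap (shared area 84.12 mm²), so the edge portions inside another operand are dropped and the merged outline is re-measured after clipping — boundary = 145.10 mm. So its perimeter = 145.10 mm. Layer 37 (z = 5.55): the cylinder: section is a regular 16-gon, circumradius r=9.5 (perimeter = 2·16·9.500·sin(180°/16) = 59.31 mm); the cube at (-1, 2) is not intersected at this z (z outside [9, 15]); the cube at (15, 7.5) is present — its section is the full 15.5×21.5 rectangle (perimeter 74.00 mm); Merging all regions: the 2 present regions are separate (no shared area or edge), so areas and boundary lengths simply add and each stays a separate island — boundary = 133.31 mm. So its perimeter = 133.31 mm. Layer 72 is larger (145.10 vs 133.31 mm).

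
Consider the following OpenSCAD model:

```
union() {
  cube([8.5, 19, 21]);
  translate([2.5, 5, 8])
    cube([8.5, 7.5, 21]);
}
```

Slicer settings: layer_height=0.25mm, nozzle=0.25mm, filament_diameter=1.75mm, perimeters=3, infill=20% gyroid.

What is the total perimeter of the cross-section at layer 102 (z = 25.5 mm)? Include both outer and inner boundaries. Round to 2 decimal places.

At z = 25.5 mm: the cube is absent (z outside [0, 21]); the cube at (2.5, 5) is present — its section is the full 8.5×7.5 rectangle (perimeter 32.00 mm); Merging all regions: only the 8.5×7.5 cube at (2.5, 5) is present, so the union is just that shape — boundary = 32.00 mm. Overall, the cross-section is a single solid region. Total boundary length (outer) = 32.00 mm.

32.00 mm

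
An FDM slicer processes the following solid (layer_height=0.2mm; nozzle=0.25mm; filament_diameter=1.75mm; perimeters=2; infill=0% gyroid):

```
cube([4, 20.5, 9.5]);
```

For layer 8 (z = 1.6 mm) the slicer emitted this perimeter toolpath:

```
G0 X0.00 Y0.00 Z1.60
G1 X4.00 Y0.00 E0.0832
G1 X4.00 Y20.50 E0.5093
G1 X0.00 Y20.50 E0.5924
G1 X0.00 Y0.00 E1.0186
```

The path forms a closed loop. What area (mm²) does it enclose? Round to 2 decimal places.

Apply the shoelace formula to the sequence of (X, Y) vertices; enclosed area = 82.00 mm².

82.00 mm²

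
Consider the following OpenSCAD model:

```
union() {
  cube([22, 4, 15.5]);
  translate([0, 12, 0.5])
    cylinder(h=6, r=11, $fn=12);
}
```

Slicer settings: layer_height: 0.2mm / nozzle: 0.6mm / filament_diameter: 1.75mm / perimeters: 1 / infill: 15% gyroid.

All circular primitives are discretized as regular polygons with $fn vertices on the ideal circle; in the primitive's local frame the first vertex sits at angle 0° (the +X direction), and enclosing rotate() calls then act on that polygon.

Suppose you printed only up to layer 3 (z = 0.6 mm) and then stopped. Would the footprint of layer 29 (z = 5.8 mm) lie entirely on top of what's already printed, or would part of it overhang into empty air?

Compare the two slices. At z = 0.6: the 22×4 cube contributes its full rectangle (area 88.00 mm²); the r=11 cylinder at (0, 12) contributes a regular 12-gon of circumradius 11 (area = (12/2)·11.000²·sin(360°/12) = 363.00 mm²); Taking the union: the regions partially overlap — summed areas 451.00 mm² minus the doubly-counted overlap 13.61 mm² gives 437.39 mm² — area = 437.39 mm². At z = 5.8: the cube (footprint 22×4) is included at this height (area 88.00 mm²); the r=11 cylinder at (0, 12) gives a regular 12-gon of circumradius 11 (constant along its height) (area = (12/2)·11.000²·sin(360°/12) = 363.00 mm²); Taking the union: the regions partially overlap — summed areas 451.00 mm² minus the doubly-counted overlap 13.61 mm² gives 437.39 mm² — area = 437.39 mm². Checking containment: the cross-section at z = 5.8 is a subset of the cross-section at z = 0.6.

entirely on top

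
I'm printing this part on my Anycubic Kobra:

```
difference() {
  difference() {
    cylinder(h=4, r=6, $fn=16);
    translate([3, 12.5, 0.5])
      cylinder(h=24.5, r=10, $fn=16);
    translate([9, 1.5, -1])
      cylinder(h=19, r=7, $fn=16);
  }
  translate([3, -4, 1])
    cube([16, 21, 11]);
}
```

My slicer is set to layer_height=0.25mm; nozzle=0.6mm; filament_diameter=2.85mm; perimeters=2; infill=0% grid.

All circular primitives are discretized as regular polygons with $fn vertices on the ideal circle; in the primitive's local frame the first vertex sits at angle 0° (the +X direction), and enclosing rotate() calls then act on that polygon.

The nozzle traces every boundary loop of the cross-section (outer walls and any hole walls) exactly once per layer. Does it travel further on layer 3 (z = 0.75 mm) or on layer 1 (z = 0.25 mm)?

layer 1 (z = 0.25 mm)

Layer 3 (z = 0.75): the r=6 cylinder contributes a regular 16-gon of circumradius 6 (perimeter = 2·16·6.000·sin(180°/16) = 37.46 mm); the r=10 cylinder at (3, 12.5) contributes a regular 16-gon of circumradius 10 (perimeter = 2·16·10.000·sin(180°/16) = 62.43 mm); the r=7 cylinder at (9, 1.5) contributes a regular 16-gon of circumradius 7 (perimeter = 2·16·7.000·sin(180°/16) = 43.70 mm); Taking the first minus the rest: starting from the r=6 cylinder, the r=10 cylinder at (3, 12.5) partially overlaps it — only the 17.52 mm² overlap (of its 306.15 mm²) is removed, clipping the outline; the r=7 cylinder at (9, 1.5) partially overlaps it — only the 18.62 mm² overlap (of its 150.01 mm²) is removed, clipping the outline — boundary = 33.74 mm; the cube at (3, -4) does not reach this height (z outside [1, 12]); Subtracting the remaining from the first: none of the subtracted shapes is present at this height, so the result so far is unchanged — boundary = 33.74 mm. So its perimeter = 33.74 mm. Layer 1 (z = 0.25): the r=6 cylinder contributes a regular 16-gon of circumradius 6 (perimeter = 2·16·6.000·sin(180°/16) = 37.46 mm); the cylinder at (3, 12.5) is absent (z outside [0.5, 25]); the r=7 cylinder at (9, 1.5) gives a regular 16-gon of circumradius 7 (constant along its height) (perimeter = 2·16·7.000·sin(180°/16) = 43.70 mm); Subtracting the remaining from the first: starting from the r=6 cylinder, the r=7 cylinder at (9, 1.5) partially overlaps it — only the 22.96 mm² overlap (of its 150.01 mm²) is removed, clipping the outline — boundary = 37.06 mm; the cube at (3, -4) is absent (z outside [1, 12]); Subtracting the remaining from the first: none of the subtracted shapes is present at this height, so the result so far is unchanged — boundary = 37.06 mm. So its perimeter = 37.06 mm. Layer 1 is larger (37.06 vs 33.74 mm).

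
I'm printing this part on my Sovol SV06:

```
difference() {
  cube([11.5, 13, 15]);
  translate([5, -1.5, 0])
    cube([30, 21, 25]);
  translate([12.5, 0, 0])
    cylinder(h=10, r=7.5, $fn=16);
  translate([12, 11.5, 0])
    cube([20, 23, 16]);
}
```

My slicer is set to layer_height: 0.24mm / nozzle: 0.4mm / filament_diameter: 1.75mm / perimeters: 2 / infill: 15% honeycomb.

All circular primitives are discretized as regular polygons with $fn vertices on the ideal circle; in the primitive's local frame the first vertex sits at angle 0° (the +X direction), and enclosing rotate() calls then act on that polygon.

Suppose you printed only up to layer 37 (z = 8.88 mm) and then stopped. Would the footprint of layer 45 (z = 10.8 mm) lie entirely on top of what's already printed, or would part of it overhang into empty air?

Compare the two slices. At z = 8.88: the cube (footprint 11.5×13) is included at this height (area 149.50 mm²); the cube at (5, -1.5) is present — its section is the full 30×21 rectangle (area 630.00 mm²); the r=7.5 cylinder at (12.5, 0) contributes a regular 16-gon of circumradius 7.5 (area = (16/2)·7.500²·sin(360°/16) = 172.21 mm²); the cube at (12, 11.5) is present — its section is the full 20×23 rectangle (area 460.00 mm²); Subtracting the remaining from the first: starting from the 11.5×13 cube (149.50 mm²), the 30×21 cube at (5, -1.5) partially overlaps it — only the 84.50 mm² overlap (of its 630.00 mm²) is removed, clipping the outline; the r=7.5 cylinder at (12.5, 0) misses the remaining region (no effect); the 20×23 cube at (12, 11.5) misses the remaining region (no effect) — area = 65.00 mm². At z = 10.8: the cube (footprint 11.5×13) is included at this height (area 149.50 mm²); the cube at (5, -1.5) is present — its section is the full 30×21 rectangle (area 630.00 mm²); the cylinder at (12.5, 0) is absent (z outside [0, 10]); the cube at (12, 11.5) (footprint 20×23) is included at this height (area 460.00 mm²); Taking the first minus the rest: starting from the 11.5×13 cube (149.50 mm²), the 30×21 cube at (5, -1.5) partially overlaps it — only the 84.50 mm² overlap (of its 630.00 mm²) is removed, clipping the outline; the 20×23 cube at (12, 11.5) misses the remaining region (no effect) — area = 65.00 mm². Checking containment: the cross-section at z = 10.8 is a subset of the cross-section at z = 8.88.

entirely on top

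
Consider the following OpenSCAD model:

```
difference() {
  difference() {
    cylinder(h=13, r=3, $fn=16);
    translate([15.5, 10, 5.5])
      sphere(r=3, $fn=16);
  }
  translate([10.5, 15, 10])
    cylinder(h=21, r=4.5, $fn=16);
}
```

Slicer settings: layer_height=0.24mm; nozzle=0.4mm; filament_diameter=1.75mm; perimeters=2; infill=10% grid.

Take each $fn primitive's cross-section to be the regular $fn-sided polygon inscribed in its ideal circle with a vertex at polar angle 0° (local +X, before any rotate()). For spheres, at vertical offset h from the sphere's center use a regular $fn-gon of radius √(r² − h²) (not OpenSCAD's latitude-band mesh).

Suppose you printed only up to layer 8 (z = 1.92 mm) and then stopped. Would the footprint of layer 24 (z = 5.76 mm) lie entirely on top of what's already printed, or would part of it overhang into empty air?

entirely on top

Compare the two slices. At z = 1.92: the r=3 cylinder gives a regular 16-gon of circumradius 3 (constant along its height) (area = (16/2)·3.000²·sin(360°/16) = 27.55 mm²); the sphere at (15.5, 10) is absent (|z−center|=3.580 > r=3); Subtracting the remaining from the first: none of the subtracted shapes is present at this height, so the r=3 cylinder is unchanged — area = 27.55 mm²; the cylinder at (10.5, 15) is absent (z outside [10, 31]); After the difference (first − rest): none of the subtracted shapes is present at this height, so the result so far is unchanged — area = 27.55 mm². At z = 5.76: the cylinder: section is a regular 16-gon, circumradius r=3 (area = (16/2)·3.000²·sin(360°/16) = 27.55 mm²); the r=3 sphere at (15.5, 10) slices to a regular 16-gon of circumradius 2.989 (√(r²−h²) with h=0.26 from center) (area = (16/2)·2.989²·sin(360°/16) = 27.35 mm²); Taking the first minus the rest: starting from the r=3 cylinder (27.55 mm²), the r=3 sphere at (15.5, 10) misses the remaining region (no effect) — area = 27.55 mm²; the cylinder at (10.5, 15) is not intersected at this z (z outside [10, 31]); After the difference (first − rest): none of the subtracted shapes is present at this height, so that combined region is unchanged — area = 27.55 mm². Checking containment: the cross-section at z = 5.76 is a subset of the cross-section at z = 1.92.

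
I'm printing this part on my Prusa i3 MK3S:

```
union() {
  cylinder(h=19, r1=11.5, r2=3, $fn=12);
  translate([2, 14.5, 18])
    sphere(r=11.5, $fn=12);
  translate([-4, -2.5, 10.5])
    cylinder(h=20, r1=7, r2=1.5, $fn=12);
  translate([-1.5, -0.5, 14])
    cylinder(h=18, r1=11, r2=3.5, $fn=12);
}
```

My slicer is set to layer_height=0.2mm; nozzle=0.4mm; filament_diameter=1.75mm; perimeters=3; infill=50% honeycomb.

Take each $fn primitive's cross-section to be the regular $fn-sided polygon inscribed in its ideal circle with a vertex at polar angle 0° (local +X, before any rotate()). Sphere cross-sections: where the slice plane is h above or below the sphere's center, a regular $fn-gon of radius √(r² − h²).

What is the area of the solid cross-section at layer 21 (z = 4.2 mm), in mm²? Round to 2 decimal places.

At z = 4.2 mm: the cone: at t=0.221 of its height the radius interpolates to r₁+(r₂−r₁)t = 9.621, giving a regular 12-gon of that circumradius (area = (12/2)·9.621²·sin(360°/12) = 277.69 mm²); the sphere at (2, 14.5) does not reach this height (|z−center|=13.800 > r=11.5); the cone at (-4, -2.5) is not intersected at this z (z outside [10.5, 30.5]); the cone at (-1.5, -0.5) does not reach this height (z outside [14, 32]); Taking the union: only the cone is present, so the union is just that shape — area = 277.69 mm². Overall, the cross-section is a single solid region. Net area = 277.69 mm².

277.69 mm²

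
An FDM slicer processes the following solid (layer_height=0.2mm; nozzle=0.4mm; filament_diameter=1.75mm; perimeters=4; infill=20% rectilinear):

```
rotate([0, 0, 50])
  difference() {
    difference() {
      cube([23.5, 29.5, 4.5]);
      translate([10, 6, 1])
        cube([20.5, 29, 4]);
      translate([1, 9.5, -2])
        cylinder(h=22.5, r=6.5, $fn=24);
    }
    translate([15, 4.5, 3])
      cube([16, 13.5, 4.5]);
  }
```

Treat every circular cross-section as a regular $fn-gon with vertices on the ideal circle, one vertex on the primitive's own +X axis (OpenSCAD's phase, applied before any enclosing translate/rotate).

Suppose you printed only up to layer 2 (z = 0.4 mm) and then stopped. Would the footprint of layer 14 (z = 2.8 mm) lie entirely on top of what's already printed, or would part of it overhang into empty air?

Compare the two slices. At z = 0.4: the cube (footprint 23.5×29.5) is included at this height (area 693.25 mm²); the cube at (10, 6) is absent (z outside [1, 5]); the cylinder at (1, 9.5): section is a regular 24-gon, circumradius r=6.5 (area = (24/2)·6.500²·sin(360°/24) = 131.22 mm²); Taking the first minus the rest: starting from the 23.5×29.5 cube (693.25 mm²), the r=6.5 cylinder at (1, 9.5) partially overlaps it — only the 78.48 mm² overlap (of its 131.22 mm²) is removed, clipping the outline — area = 614.77 mm²; the cube at (15, 4.5) is not intersected at this z (z outside [3, 7.5]); Taking the first minus the rest: none of the subtracted shapes is present at this height, so that combined region is unchanged — area = 614.77 mm²; (rotated 50° about Z; rotation is an isometry so areas/perimeters/island counts are preserved). At z = 2.8: the cube is present — its section is the full 23.5×29.5 rectangle (area 693.25 mm²); the cube at (10, 6) is present — its section is the full 20.5×29 rectangle (area 594.50 mm²); the r=6.5 cylinder at (1, 9.5) gives a regular 24-gon of circumradius 6.5 (constant along its height) (area = (24/2)·6.500²·sin(360°/24) = 131.22 mm²); After the difference (first − rest): starting from the 23.5×29.5 cube (693.25 mm²), the 20.5×29 cube at (10, 6) partially overlaps it — only the 317.25 mm² overlap (of its 594.50 mm²) is removed, clipping the outline; the r=6.5 cylinder at (1, 9.5) partially overlaps it — only the 78.48 mm² overlap (of its 131.22 mm²) is removed, clipping the outline — area = 297.52 mm²; the cube at (15, 4.5) is absent (z outside [3, 7.5]); After the difference (first − rest): none of the subtracted shapes is present at this height, so the result so far is unchanged — area = 297.52 mm²; (rotated 50° about Z; rotation is an isometry so areas/perimeters/island counts are preserved). Checking containment: the cross-section at z = 2.8 is a subset of the cross-section at z = 0.4.

entirely on top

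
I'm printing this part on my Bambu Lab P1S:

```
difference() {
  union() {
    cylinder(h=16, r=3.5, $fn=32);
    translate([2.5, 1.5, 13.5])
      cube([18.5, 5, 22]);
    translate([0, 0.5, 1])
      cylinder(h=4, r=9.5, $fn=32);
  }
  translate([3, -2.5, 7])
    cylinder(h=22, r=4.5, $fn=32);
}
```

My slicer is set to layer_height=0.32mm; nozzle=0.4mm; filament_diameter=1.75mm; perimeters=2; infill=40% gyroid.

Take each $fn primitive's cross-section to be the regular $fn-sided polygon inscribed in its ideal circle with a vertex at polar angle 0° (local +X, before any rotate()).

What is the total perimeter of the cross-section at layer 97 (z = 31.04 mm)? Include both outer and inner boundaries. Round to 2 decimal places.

At z = 31.04 mm: the cylinder does not reach this height (z outside [0, 16]); the 18.5×5 cube at (2.5, 1.5) contributes its full rectangle (perimeter 47.00 mm); the cylinder at (0, 0.5) is not intersected at this z (z outside [1, 5]); Combining (union): only the 18.5×5 cube at (2.5, 1.5) is present, so the union is just that shape — boundary = 47.00 mm; the cylinder at (3, -2.5) is not intersected at this z (z outside [7, 29]); Subtracting the remaining from the first: none of the subtracted shapes is present at this height, so the result so far is unchanged — boundary = 47.00 mm. Overall, the cross-section is a single solid region. Total boundary length (outer) = 47.00 mm.

47.00 mm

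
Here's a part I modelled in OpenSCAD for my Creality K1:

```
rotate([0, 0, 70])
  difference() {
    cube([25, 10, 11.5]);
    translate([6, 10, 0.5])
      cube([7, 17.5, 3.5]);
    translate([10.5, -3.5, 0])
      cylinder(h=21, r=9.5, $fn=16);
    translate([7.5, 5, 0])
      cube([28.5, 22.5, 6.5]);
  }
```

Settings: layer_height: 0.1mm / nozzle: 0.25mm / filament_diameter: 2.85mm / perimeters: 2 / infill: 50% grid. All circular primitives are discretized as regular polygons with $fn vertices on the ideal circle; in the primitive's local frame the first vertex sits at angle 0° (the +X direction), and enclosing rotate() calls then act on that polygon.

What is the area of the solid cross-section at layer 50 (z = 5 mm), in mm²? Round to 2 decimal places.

At z = 5 mm: the cube (footprint 25×10) is included at this height (area 250.00 mm²); the cube at (6, 10) does not reach this height (z outside [0.5, 4]); the r=9.5 cylinder at (10.5, -3.5) contributes a regular 16-gon of circumradius 9.5 (area = (16/2)·9.500²·sin(360°/16) = 276.30 mm²); the cube at (7.5, 5) is present — its section is the full 28.5×22.5 rectangle (area 641.25 mm²); Subtracting the remaining from the first: starting from the 25×10 cube (250.00 mm²), the r=9.5 cylinder at (10.5, -3.5) partially overlaps it — only the 74.09 mm² overlap (of its 276.30 mm²) is removed, clipping the outline; the 28.5×22.5 cube at (7.5, 5) partially overlaps it — only the 83.02 mm² overlap (of its 641.25 mm²) is removed, clipping the outline — area = 92.90 mm²; (whole slice rotated 70° about Z — lengths, areas and connectivity unchanged). Overall, the cross-section has 2 separate islands. Net area = 92.90 mm².

92.90 mm²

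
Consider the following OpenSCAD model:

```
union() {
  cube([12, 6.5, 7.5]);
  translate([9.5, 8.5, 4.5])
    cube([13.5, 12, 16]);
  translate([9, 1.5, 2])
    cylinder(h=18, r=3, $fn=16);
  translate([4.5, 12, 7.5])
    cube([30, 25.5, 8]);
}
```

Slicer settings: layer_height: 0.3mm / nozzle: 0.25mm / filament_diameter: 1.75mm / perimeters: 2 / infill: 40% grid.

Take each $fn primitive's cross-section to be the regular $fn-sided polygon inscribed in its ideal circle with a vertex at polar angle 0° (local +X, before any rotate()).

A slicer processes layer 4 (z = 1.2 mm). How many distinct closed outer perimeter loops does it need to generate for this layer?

At z = 1.2 mm: the cube (footprint 12×6.5) is included at this height; the cube at (9.5, 8.5) does not reach this height (z outside [4.5, 20.5]); the cylinder at (9, 1.5) is not intersected at this z (z outside [2, 20]); the cube at (4.5, 12) is absent (z outside [7.5, 15.5]); Combining (union): only the 12×6.5 cube is present, so the union is just that shape — 1 connected region. The result has 1 disconnected region.

1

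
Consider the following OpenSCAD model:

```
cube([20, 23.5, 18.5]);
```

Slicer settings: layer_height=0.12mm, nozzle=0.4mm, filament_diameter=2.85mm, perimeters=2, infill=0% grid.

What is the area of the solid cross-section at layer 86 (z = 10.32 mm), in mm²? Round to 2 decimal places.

470.00 mm²

At z = 10.32 mm: the cube (footprint 20×23.5) is included at this height (area 470.00 mm²). Overall, the cross-section is a single solid region. Net area = 470.00 mm².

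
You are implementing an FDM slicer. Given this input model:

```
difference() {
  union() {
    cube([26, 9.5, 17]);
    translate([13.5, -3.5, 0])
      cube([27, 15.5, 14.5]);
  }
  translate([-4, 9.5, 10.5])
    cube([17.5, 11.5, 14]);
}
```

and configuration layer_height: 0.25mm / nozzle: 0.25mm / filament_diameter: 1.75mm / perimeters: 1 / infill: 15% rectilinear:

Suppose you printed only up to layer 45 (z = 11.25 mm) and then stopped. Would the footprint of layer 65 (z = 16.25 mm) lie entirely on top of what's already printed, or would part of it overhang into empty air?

entirely on top

Compare the two slices. At z = 11.25: the cube is present — its section is the full 26×9.5 rectangle (area 247.00 mm²); the 27×15.5 cube at (13.5, -3.5) contributes its full rectangle (area 418.50 mm²); Combining (union): the regions partially overlap — summed areas 665.50 mm² minus the doubly-counted overlap 118.75 mm² gives 546.75 mm² — area = 546.75 mm²; the cube at (-4, 9.5) is present — its section is the full 17.5×11.5 rectangle (area 201.25 mm²); After the difference (first − rest): starting from the result so far (546.75 mm²), the 17.5×11.5 cube at (-4, 9.5) misses the remaining region (no effect) — area = 546.75 mm². At z = 16.25: the cube is present — its section is the full 26×9.5 rectangle (area 247.00 mm²); the cube at (13.5, -3.5) is not intersected at this z (z outside [0, 14.5]); Combining (union): only the 26×9.5 cube is present, so the union is just that shape — area = 247.00 mm²; the cube at (-4, 9.5) (footprint 17.5×11.5) is included at this height (area 201.25 mm²); After the difference (first − rest): starting from the result so far (247.00 mm²), the 17.5×11.5 cube at (-4, 9.5) misses the remaining region (no effect) — area = 247.00 mm². Checking containment: the cross-section at z = 16.25 is a subset of the cross-section at z = 11.25.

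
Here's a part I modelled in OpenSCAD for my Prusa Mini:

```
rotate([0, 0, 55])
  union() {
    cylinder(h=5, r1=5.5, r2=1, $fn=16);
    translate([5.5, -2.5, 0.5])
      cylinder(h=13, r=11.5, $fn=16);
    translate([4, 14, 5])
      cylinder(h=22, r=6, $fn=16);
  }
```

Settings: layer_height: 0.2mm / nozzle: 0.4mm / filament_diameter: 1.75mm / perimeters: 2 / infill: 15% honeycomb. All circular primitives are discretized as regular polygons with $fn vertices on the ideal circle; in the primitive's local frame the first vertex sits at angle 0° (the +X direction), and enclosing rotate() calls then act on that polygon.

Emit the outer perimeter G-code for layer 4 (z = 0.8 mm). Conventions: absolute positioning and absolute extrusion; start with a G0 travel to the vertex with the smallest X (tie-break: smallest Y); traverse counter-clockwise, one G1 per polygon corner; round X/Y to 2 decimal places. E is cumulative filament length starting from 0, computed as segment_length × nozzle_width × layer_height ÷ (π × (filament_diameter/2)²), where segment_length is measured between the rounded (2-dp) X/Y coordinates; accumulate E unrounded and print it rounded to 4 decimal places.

G0 X-6.12 Y1.07 Z0.80
G1 X-4.50 Y-3.11 E0.1491
G1 X-1.39 Y-6.35 E0.2985
G1 X2.71 Y-8.16 E0.4475
G1 X7.20 Y-8.25 E0.5969
G1 X11.38 Y-6.63 E0.7460
G1 X14.62 Y-3.52 E0.8954
G1 X16.43 Y0.58 E1.0444
G1 X16.53 Y5.07 E1.1938
G1 X14.90 Y9.25 E1.3430
G1 X11.80 Y12.49 E1.4922
G1 X7.69 Y14.30 E1.6416
G1 X3.21 Y14.40 E1.7906
G1 X-0.98 Y12.77 E1.9401
G1 X-4.22 Y9.67 E2.0893
G1 X-6.02 Y5.56 E2.2385
G1 X-6.12 Y1.07 E2.3879

At z = 0.8 mm: the cone (r1=5.5→r2=1) has section circumradius 4.780 here — a regular 16-gon; the r=11.5 cylinder at (5.5, -2.5) gives a regular 16-gon of circumradius 11.5 (constant along its height); the cylinder at (4, 14) is not intersected at this z (z outside [5, 27]); Combining (union): the cone lies entirely inside the r=11.5 cylinder at (5.5, -2.5), so the union is just the r=11.5 cylinder at (5.5, -2.5) — 1 connected region; (rotated 55° about Z; rotation is an isometry so areas/perimeters/island counts are preserved). The outline is a single polygon with 16 vertices. Extrusion per mm of travel: 0.4 × 0.2 / (π × 0.875²) = 0.033260. Accumulating E over each segment gives final E = 2.3879.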